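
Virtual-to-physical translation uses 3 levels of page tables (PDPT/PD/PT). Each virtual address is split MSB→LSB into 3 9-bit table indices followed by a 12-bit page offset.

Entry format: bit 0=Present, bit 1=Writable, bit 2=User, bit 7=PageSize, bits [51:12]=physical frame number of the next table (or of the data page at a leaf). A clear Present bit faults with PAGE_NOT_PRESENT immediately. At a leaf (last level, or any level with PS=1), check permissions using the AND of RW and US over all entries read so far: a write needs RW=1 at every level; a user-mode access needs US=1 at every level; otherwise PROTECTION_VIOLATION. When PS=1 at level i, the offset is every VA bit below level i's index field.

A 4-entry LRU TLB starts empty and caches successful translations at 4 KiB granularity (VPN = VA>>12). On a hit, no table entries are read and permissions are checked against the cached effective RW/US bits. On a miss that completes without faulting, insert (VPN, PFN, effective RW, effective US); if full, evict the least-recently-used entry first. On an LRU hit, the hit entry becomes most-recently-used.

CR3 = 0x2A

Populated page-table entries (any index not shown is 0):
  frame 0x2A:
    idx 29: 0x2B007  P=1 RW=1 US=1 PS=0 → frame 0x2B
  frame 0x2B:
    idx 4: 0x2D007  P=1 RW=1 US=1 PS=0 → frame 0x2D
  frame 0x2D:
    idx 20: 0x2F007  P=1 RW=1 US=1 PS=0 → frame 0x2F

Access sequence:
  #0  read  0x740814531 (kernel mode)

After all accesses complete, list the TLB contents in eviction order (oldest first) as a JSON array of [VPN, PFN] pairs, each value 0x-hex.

Trace:
#0 VA=0x740814531 (r,kernel):
  L0 @0x2A[29] → 0x2B007  P=1,RW=1,US=1,PS=0
  L1 @0x2B[4] → 0x2D007  P=1,RW=1,US=1,PS=0
  L2 @0x2D[20] → 0x2F007  P=1,RW=1,US=1,PS=0
  → PA=0x2F531  (3 entries read)

TLB: [["0x740814", "0x2F"]]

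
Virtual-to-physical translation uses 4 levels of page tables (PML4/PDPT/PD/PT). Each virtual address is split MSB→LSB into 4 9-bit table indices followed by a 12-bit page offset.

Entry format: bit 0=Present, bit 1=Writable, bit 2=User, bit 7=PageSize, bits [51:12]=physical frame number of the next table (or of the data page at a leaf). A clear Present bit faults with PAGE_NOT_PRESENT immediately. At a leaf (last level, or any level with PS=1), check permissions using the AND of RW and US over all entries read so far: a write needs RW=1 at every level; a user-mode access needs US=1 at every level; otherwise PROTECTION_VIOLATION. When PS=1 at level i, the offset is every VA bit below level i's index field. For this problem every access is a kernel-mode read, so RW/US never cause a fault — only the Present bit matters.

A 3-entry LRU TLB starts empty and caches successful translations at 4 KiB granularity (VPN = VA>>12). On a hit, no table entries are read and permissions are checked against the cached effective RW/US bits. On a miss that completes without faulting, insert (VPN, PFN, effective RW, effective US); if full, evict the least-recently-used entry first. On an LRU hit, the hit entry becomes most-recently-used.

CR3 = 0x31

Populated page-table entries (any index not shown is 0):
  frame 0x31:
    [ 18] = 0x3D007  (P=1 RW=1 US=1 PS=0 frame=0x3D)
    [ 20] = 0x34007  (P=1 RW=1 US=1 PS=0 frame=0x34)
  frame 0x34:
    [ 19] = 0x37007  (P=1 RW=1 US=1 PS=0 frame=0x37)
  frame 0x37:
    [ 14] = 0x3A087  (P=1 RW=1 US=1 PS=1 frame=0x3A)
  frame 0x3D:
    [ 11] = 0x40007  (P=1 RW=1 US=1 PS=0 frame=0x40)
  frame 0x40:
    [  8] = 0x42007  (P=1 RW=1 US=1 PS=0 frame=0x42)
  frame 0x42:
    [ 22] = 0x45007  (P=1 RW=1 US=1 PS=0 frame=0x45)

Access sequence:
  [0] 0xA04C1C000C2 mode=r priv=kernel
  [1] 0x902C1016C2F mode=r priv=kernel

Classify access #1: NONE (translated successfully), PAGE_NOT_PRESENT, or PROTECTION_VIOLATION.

Trace:
#0 VA=0xA04C1C000C2 (r,kernel):
  L0: frame=0x31 idx=20 entry=0x34007 [P=1 RW=1 US=1 PS=0]
  L1: frame=0x34 idx=19 entry=0x37007 [P=1 RW=1 US=1 PS=0]
  L2: frame=0x37 idx=14 entry=0x3A087 [P=1 RW=1 US=1 PS=1]
  → PA=0x3A0C2 (huge @L2)  (3 entries read)
#1 VA=0x902C1016C2F (r,kernel):
  L0: frame=0x31 idx=18 entry=0x3D007 [P=1 RW=1 US=1 PS=0]
  L1: frame=0x3D idx=11 entry=0x40007 [P=1 RW=1 US=1 PS=0]
  L2: frame=0x40 idx=8 entry=0x42007 [P=1 RW=1 US=1 PS=0]
  L3: frame=0x42 idx=22 entry=0x45007 [P=1 RW=1 US=1 PS=0]
  → PA=0x45C2F  (4 entries read)

Access #1 fault: NONE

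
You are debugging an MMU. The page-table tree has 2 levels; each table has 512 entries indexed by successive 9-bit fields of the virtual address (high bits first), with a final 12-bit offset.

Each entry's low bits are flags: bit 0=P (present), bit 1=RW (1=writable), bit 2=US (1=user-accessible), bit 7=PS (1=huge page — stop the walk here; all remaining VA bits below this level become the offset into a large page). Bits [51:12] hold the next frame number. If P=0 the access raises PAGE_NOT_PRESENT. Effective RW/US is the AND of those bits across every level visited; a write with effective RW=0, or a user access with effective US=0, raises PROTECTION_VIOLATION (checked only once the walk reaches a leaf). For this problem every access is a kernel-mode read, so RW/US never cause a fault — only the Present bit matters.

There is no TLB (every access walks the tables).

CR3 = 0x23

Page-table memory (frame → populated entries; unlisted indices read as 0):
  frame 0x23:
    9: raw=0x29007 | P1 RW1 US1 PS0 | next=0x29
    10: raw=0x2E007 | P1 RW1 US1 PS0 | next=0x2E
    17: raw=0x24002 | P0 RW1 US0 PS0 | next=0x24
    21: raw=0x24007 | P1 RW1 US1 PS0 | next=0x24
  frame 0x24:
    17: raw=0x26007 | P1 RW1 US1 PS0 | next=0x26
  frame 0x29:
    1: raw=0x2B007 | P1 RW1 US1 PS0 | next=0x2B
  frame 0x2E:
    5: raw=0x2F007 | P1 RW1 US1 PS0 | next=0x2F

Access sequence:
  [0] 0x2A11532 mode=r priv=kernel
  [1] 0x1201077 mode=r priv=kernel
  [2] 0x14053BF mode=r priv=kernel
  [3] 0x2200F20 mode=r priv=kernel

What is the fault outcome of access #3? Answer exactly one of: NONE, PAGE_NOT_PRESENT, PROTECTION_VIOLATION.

Walk each access:
#0 VA=0x2A11532 (r,kernel):
  L0: frame=0x23 idx=21 entry=0x24007 [P=1 RW=1 US=1 PS=0]
  L1: frame=0x24 idx=17 entry=0x26007 [P=1 RW=1 US=1 PS=0]
  ✓ 0x26532  — 2 lookups
#1 VA=0x1201077 (r,kernel):
  L0: frame=0x23 idx=9 entry=0x29007 [P=1 RW=1 US=1 PS=0]
  L1: frame=0x29 idx=1 entry=0x2B007 [P=1 RW=1 US=1 PS=0]
  ✓ 0x2B077  — 2 lookups
#2 VA=0x14053BF (r,kernel):
  L0: frame=0x23 idx=10 entry=0x2E007 [P=1 RW=1 US=1 PS=0]
  L1: frame=0x2E idx=5 entry=0x2F007 [P=1 RW=1 US=1 PS=0]
  ✓ 0x2F3BF  — 2 lookups
#3 VA=0x2200F20 (r,kernel):
  L0: frame=0x23 idx=17 entry=0x24002 [P=0 RW=1 US=0 PS=0]
  ✗ PAGE_NOT_PRESENT  [1 reads]

Access #3 fault: PAGE_NOT_PRESENT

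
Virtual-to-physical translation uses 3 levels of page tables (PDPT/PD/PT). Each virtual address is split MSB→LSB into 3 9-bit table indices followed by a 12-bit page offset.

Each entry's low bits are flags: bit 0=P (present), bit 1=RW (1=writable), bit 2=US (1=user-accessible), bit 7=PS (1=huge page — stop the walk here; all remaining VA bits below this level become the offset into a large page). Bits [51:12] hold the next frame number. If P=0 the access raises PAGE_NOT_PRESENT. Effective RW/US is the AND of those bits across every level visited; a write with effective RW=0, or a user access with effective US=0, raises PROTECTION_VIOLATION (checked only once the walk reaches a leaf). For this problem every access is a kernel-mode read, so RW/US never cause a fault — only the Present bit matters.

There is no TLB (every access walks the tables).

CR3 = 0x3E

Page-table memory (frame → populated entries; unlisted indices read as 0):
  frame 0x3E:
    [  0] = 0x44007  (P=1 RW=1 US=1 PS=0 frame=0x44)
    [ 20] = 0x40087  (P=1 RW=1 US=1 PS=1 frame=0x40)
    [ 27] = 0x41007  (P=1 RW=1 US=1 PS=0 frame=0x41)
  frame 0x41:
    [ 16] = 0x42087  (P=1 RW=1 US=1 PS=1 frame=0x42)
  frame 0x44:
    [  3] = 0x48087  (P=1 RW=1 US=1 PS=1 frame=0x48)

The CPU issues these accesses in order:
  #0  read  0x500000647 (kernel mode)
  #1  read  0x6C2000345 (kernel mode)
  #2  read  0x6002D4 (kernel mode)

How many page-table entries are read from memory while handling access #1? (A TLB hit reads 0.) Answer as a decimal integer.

Trace:
#0 VA=0x500000647 (r,kernel):
  L0 @0x3E[20] → 0x40087  P=1,RW=1,US=1,PS=1
  → PA=0x40647 (huge @L0)  (1 entries read)
#1 VA=0x6C2000345 (r,kernel):
  L0 @0x3E[27] → 0x41007  P=1,RW=1,US=1,PS=0
  L1 @0x41[16] → 0x42087  P=1,RW=1,US=1,PS=1
  → PA=0x42345 (huge @L1)  (2 entries read)
#2 VA=0x6002D4 (r,kernel):
  L0 @0x3E[0] → 0x44007  P=1,RW=1,US=1,PS=0
  L1 @0x44[3] → 0x48087  P=1,RW=1,US=1,PS=1
  → PA=0x482D4 (huge @L1)  (2 entries read)

Entries read for #1: 2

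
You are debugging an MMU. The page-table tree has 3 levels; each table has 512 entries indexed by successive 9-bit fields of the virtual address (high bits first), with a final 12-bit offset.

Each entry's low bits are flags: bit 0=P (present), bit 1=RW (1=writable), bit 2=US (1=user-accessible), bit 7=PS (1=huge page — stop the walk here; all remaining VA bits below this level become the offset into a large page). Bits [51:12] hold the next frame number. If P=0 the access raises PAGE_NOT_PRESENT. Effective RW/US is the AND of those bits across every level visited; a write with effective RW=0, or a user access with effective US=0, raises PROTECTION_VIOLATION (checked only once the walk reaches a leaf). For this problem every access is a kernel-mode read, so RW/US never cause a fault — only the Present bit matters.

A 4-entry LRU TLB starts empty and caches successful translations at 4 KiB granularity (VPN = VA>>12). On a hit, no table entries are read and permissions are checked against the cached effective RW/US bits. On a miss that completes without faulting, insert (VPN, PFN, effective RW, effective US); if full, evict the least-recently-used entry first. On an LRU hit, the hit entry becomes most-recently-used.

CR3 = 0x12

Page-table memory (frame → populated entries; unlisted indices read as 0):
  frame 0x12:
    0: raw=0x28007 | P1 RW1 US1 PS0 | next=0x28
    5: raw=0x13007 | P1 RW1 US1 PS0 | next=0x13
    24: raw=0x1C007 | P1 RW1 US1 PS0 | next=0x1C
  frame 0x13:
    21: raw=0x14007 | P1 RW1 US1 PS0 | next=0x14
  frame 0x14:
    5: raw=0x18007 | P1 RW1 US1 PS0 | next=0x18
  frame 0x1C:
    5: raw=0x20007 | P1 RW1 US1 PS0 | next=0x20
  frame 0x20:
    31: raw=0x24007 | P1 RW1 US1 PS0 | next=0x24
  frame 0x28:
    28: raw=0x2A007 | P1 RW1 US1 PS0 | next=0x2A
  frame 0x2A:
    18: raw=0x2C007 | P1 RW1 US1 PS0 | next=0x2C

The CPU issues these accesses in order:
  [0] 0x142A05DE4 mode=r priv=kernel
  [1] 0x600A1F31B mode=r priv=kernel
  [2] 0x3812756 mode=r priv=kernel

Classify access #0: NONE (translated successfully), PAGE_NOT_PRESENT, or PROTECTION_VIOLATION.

Per-access translation:
#0 VA=0x142A05DE4 (r,kernel):
  lvl0: tbl 0x12, slot 5 ⇒ 0x13007 (P1/RW1/US1/PS0)
  lvl1: tbl 0x13, slot 21 ⇒ 0x14007 (P1/RW1/US1/PS0)
  lvl2: tbl 0x14, slot 5 ⇒ 0x18007 (P1/RW1/US1/PS0)
  → PA=0x18DE4  (3 entries read)
#1 VA=0x600A1F31B (r,kernel):
  lvl0: tbl 0x12, slot 24 ⇒ 0x1C007 (P1/RW1/US1/PS0)
  lvl1: tbl 0x1C, slot 5 ⇒ 0x20007 (P1/RW1/US1/PS0)
  lvl2: tbl 0x20, slot 31 ⇒ 0x24007 (P1/RW1/US1/PS0)
  → PA=0x2431B  (3 entries read)
#2 VA=0x3812756 (r,kernel):
  lvl0: tbl 0x12, slot 0 ⇒ 0x28007 (P1/RW1/US1/PS0)
  lvl1: tbl 0x28, slot 28 ⇒ 0x2A007 (P1/RW1/US1/PS0)
  lvl2: tbl 0x2A, slot 18 ⇒ 0x2C007 (P1/RW1/US1/PS0)
  → PA=0x2C756  (3 entries read)

Access #0 fault: NONE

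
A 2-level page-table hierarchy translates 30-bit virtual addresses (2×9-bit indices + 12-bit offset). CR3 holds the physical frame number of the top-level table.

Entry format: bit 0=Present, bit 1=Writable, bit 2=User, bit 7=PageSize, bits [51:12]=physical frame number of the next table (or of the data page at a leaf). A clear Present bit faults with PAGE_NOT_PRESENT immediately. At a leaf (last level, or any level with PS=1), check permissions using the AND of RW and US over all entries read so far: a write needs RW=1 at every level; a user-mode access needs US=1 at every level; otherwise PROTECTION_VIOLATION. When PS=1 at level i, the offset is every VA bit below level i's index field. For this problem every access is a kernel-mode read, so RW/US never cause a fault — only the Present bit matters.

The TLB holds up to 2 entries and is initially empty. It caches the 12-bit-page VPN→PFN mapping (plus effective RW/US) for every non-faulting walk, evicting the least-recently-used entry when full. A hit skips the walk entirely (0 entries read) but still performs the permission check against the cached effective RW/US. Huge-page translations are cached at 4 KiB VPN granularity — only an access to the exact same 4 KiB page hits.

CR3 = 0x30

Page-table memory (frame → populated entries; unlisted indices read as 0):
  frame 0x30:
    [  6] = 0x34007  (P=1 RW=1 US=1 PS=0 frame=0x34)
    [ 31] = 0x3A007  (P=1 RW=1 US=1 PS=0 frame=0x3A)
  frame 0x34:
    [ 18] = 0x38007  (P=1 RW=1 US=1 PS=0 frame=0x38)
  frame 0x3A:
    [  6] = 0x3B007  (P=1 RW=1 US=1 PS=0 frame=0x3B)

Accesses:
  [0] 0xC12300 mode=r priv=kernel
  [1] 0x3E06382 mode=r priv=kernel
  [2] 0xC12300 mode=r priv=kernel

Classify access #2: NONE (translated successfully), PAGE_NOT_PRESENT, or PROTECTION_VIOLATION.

Trace:
#0 VA=0xC12300 (r,kernel):
  L0 @0x30[6] → 0x34007  P=1,RW=1,US=1,PS=0
  L1 @0x34[18] → 0x38007  P=1,RW=1,US=1,PS=0
  ✓ 0x38300  — 2 lookups
#1 VA=0x3E06382 (r,kernel):
  L0 @0x30[31] → 0x3A007  P=1,RW=1,US=1,PS=0
  L1 @0x3A[6] → 0x3B007  P=1,RW=1,US=1,PS=0
  ✓ 0x3B382  — 2 lookups
#2 VA=0xC12300 (r,kernel):
  TLB hit vpn=0xC12 → PA=0x38300

Access #2 fault: NONE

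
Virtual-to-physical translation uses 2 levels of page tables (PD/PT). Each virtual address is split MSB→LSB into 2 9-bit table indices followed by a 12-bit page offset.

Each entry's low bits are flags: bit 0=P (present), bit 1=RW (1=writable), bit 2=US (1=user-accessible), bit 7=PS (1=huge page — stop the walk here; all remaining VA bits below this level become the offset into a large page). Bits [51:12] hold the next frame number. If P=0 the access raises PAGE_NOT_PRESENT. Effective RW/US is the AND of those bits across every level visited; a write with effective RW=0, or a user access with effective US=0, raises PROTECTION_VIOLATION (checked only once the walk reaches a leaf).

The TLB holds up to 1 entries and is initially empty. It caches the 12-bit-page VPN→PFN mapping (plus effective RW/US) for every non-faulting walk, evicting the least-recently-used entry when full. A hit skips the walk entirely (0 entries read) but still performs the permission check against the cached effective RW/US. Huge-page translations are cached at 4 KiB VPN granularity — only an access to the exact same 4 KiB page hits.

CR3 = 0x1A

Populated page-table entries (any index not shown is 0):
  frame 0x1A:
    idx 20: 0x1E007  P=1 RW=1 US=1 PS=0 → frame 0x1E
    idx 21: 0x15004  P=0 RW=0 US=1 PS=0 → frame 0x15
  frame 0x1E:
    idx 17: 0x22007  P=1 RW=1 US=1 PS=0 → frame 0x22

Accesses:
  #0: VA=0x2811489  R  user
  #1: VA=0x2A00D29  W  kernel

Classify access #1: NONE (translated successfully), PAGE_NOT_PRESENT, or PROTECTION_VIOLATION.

Walk each access:
#0 VA=0x2811489 (r,user):
  L0 @0x1A[20] → 0x1E007  P=1,RW=1,US=1,PS=0
  L1 @0x1E[17] → 0x22007  P=1,RW=1,US=1,PS=0
  → PA=0x22489  (2 entries read)
#1 VA=0x2A00D29 (w,kernel):
  L0 @0x1A[21] → 0x15004  P=0,RW=0,US=1,PS=0
  ⇒ fault: PAGE_NOT_PRESENT  — 1 lookups

Access #1 fault: PAGE_NOT_PRESENT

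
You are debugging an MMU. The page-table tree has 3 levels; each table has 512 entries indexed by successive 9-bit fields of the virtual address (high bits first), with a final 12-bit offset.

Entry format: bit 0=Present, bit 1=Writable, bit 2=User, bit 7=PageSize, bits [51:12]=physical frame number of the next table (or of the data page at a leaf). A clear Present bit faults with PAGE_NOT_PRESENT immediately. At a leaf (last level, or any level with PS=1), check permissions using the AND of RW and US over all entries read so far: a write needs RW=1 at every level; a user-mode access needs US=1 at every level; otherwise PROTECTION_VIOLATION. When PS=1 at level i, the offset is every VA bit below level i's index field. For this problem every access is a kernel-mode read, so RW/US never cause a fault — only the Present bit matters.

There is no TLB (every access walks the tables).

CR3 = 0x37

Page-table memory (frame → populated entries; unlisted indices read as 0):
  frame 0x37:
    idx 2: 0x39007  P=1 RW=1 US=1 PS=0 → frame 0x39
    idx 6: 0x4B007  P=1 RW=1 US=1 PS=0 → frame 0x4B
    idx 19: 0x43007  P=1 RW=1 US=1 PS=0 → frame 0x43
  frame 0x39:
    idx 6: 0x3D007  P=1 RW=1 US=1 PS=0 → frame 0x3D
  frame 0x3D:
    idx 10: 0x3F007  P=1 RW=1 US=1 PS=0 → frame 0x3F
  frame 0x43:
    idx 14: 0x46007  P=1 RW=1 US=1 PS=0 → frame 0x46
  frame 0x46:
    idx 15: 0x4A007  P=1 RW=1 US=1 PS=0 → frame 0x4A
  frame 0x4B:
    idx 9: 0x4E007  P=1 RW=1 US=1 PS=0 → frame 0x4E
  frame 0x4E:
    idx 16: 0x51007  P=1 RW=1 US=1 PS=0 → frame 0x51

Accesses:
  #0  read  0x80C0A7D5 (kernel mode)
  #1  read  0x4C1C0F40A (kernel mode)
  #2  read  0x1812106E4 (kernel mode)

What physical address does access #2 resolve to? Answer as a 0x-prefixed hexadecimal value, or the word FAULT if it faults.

Walk each access:
#0 VA=0x80C0A7D5 (r,kernel):
  L0 @0x37[2] → 0x39007  P=1,RW=1,US=1,PS=0
  L1 @0x39[6] → 0x3D007  P=1,RW=1,US=1,PS=0
  L2 @0x3D[10] → 0x3F007  P=1,RW=1,US=1,PS=0
  ⇒ phys 0x3F7D5  [3 reads]
#1 VA=0x4C1C0F40A (r,kernel):
  L0 @0x37[19] → 0x43007  P=1,RW=1,US=1,PS=0
  L1 @0x43[14] → 0x46007  P=1,RW=1,US=1,PS=0
  L2 @0x46[15] → 0x4A007  P=1,RW=1,US=1,PS=0
  ⇒ phys 0x4A40A  [3 reads]
#2 VA=0x1812106E4 (r,kernel):
  L0 @0x37[6] → 0x4B007  P=1,RW=1,US=1,PS=0
  L1 @0x4B[9] → 0x4E007  P=1,RW=1,US=1,PS=0
  L2 @0x4E[16] → 0x51007  P=1,RW=1,US=1,PS=0
  ⇒ phys 0x516E4  [3 reads]

Access #2 PA: 0x516E4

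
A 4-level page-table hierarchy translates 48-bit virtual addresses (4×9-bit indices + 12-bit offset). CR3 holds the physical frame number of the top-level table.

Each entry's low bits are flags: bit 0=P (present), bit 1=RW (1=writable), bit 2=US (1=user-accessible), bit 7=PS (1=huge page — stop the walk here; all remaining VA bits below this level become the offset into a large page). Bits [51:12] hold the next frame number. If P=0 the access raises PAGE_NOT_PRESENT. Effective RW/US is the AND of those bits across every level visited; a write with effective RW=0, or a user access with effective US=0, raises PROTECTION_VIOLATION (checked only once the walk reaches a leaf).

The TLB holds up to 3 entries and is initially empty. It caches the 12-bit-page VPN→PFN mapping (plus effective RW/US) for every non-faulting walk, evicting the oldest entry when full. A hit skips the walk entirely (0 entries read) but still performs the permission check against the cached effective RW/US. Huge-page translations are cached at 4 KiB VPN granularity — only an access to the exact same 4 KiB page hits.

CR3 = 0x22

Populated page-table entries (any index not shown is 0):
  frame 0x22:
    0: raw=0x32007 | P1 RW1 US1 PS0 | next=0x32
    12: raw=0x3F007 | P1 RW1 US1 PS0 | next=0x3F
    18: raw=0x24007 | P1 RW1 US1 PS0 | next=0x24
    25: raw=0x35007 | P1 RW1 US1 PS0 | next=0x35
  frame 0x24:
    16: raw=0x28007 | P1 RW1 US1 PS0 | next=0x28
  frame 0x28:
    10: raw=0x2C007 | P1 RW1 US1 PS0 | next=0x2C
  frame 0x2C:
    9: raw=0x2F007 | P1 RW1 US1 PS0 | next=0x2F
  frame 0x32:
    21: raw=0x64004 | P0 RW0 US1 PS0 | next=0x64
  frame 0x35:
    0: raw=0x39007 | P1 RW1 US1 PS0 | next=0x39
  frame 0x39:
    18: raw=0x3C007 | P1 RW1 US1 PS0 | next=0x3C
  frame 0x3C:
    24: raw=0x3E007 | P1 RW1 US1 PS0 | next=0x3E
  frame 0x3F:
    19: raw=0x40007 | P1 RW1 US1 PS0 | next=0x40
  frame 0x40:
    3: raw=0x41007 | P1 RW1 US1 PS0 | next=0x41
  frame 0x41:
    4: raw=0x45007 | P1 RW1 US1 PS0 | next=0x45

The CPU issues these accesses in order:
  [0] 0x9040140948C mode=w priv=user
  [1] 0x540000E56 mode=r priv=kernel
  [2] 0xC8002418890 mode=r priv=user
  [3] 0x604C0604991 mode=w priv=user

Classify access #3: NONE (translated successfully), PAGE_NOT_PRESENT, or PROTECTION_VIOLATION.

Trace:
#0 VA=0x9040140948C (w,user):
  L0: frame=0x22 idx=18 entry=0x24007 [P=1 RW=1 US=1 PS=0]
  L1: frame=0x24 idx=16 entry=0x28007 [P=1 RW=1 US=1 PS=0]
  L2: frame=0x28 idx=10 entry=0x2C007 [P=1 RW=1 US=1 PS=0]
  L3: frame=0x2C idx=9 entry=0x2F007 [P=1 RW=1 US=1 PS=0]
  → PA=0x2F48C  (4 entries read)
#1 VA=0x540000E56 (r,kernel):
  L0: frame=0x22 idx=0 entry=0x32007 [P=1 RW=1 US=1 PS=0]
  L1: frame=0x32 idx=21 entry=0x64004 [P=0 RW=0 US=1 PS=0]
  ✗ PAGE_NOT_PRESENT  [2 reads]
#2 VA=0xC8002418890 (r,user):
  L0: frame=0x22 idx=25 entry=0x35007 [P=1 RW=1 US=1 PS=0]
  L1: frame=0x35 idx=0 entry=0x39007 [P=1 RW=1 US=1 PS=0]
  L2: frame=0x39 idx=18 entry=0x3C007 [P=1 RW=1 US=1 PS=0]
  L3: frame=0x3C idx=24 entry=0x3E007 [P=1 RW=1 US=1 PS=0]
  → PA=0x3E890  (4 entries read)
#3 VA=0x604C0604991 (w,user):
  L0: frame=0x22 idx=12 entry=0x3F007 [P=1 RW=1 US=1 PS=0]
  L1: frame=0x3F idx=19 entry=0x40007 [P=1 RW=1 US=1 PS=0]
  L2: frame=0x40 idx=3 entry=0x41007 [P=1 RW=1 US=1 PS=0]
  L3: frame=0x41 idx=4 entry=0x45007 [P=1 RW=1 US=1 PS=0]
  → PA=0x45991  (4 entries read)

Access #3 fault: NONE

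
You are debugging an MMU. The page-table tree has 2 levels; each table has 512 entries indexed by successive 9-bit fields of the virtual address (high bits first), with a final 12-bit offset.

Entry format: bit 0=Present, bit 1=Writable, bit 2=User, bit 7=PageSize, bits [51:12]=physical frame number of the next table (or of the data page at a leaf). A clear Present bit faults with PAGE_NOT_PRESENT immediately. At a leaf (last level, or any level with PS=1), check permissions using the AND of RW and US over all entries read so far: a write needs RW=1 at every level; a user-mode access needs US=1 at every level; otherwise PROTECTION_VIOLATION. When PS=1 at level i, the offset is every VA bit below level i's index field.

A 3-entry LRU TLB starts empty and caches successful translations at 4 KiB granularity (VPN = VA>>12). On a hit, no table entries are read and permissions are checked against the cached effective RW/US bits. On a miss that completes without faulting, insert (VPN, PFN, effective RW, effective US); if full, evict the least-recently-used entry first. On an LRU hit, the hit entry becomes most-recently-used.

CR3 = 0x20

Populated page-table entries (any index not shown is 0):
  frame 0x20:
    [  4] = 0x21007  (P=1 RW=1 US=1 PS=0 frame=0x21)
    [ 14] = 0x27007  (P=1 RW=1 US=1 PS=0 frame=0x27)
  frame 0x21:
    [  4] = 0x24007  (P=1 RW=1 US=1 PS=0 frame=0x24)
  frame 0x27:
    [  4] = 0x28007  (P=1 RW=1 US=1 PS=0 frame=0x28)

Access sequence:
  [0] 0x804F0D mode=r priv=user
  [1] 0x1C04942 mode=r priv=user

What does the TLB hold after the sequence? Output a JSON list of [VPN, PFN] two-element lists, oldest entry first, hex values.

Walk each access:
#0 VA=0x804F0D (r,user):
  [0] read 0x20 idx=4: raw=0x21007 flags P=1 W=1 U=1 S=0
  [1] read 0x21 idx=4: raw=0x24007 flags P=1 W=1 U=1 S=0
  ⇒ phys 0x24F0D  [2 reads]
#1 VA=0x1C04942 (r,user):
  [0] read 0x20 idx=14: raw=0x27007 flags P=1 W=1 U=1 S=0
  [1] read 0x27 idx=4: raw=0x28007 flags P=1 W=1 U=1 S=0
  ⇒ phys 0x28942  [2 reads]

TLB: [["0x804", "0x24"], ["0x1C04", "0x28"]]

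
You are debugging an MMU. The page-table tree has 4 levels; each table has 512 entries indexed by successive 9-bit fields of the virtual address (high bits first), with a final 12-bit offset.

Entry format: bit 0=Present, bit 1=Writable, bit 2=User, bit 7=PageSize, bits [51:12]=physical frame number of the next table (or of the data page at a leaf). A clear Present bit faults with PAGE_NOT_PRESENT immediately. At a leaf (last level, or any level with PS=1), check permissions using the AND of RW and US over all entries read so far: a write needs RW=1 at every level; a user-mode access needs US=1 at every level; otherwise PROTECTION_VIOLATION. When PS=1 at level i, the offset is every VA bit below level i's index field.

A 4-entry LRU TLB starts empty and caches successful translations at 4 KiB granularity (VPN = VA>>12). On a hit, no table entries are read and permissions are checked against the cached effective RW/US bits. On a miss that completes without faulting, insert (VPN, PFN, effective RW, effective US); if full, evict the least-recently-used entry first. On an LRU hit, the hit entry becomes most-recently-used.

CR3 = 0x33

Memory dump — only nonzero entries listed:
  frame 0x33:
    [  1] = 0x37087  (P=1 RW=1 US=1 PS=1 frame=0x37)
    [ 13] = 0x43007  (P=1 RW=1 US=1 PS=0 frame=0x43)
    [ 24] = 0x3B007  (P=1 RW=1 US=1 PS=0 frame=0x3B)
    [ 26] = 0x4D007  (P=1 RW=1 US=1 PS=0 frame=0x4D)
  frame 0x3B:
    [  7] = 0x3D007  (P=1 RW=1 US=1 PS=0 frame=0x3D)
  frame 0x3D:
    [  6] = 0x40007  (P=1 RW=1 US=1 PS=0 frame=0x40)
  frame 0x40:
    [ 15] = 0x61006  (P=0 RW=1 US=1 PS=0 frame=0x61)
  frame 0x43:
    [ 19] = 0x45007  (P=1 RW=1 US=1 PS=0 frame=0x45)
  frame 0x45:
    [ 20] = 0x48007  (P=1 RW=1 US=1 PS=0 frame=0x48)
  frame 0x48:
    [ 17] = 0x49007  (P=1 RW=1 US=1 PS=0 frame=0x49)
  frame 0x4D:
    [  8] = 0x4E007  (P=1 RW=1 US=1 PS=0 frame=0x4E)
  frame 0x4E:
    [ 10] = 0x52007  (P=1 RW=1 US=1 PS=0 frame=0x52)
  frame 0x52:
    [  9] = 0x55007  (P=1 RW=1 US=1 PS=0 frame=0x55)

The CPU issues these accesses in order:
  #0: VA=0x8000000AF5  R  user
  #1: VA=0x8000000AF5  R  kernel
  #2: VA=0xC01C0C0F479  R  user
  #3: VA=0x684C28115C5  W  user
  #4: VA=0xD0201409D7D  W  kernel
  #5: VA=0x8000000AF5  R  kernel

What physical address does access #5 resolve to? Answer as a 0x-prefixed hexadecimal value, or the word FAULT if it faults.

Per-access translation:
#0 VA=0x8000000AF5 (r,user):
  L0 @0x33[1] → 0x37087  P=1,RW=1,US=1,PS=1
  → PA=0x37AF5 (huge @L0)  (1 entries read)
#1 VA=0x8000000AF5 (r,kernel):
  TLB hit vpn=0x8000000 → PA=0x37AF5
#2 VA=0xC01C0C0F479 (r,user):
  L0 @0x33[24] → 0x3B007  P=1,RW=1,US=1,PS=0
  L1 @0x3B[7] → 0x3D007  P=1,RW=1,US=1,PS=0
  L2 @0x3D[6] → 0x40007  P=1,RW=1,US=1,PS=0
  L3 @0x40[15] → 0x61006  P=0,RW=1,US=1,PS=0
  ✗ PAGE_NOT_PRESENT  [4 reads]
#3 VA=0x684C28115C5 (w,user):
  L0 @0x33[13] → 0x43007  P=1,RW=1,US=1,PS=0
  L1 @0x43[19] → 0x45007  P=1,RW=1,US=1,PS=0
  L2 @0x45[20] → 0x48007  P=1,RW=1,US=1,PS=0
  L3 @0x48[17] → 0x49007  P=1,RW=1,US=1,PS=0
  → PA=0x495C5  (4 entries read)
#4 VA=0xD0201409D7D (w,kernel):
  L0 @0x33[26] → 0x4D007  P=1,RW=1,US=1,PS=0
  L1 @0x4D[8] → 0x4E007  P=1,RW=1,US=1,PS=0
  L2 @0x4E[10] → 0x52007  P=1,RW=1,US=1,PS=0
  L3 @0x52[9] → 0x55007  P=1,RW=1,US=1,PS=0
  → PA=0x55D7D  (4 entries read)
#5 VA=0x8000000AF5 (r,kernel):
  TLB hit vpn=0x8000000 → PA=0x37AF5

Access #5 PA: 0x37AF5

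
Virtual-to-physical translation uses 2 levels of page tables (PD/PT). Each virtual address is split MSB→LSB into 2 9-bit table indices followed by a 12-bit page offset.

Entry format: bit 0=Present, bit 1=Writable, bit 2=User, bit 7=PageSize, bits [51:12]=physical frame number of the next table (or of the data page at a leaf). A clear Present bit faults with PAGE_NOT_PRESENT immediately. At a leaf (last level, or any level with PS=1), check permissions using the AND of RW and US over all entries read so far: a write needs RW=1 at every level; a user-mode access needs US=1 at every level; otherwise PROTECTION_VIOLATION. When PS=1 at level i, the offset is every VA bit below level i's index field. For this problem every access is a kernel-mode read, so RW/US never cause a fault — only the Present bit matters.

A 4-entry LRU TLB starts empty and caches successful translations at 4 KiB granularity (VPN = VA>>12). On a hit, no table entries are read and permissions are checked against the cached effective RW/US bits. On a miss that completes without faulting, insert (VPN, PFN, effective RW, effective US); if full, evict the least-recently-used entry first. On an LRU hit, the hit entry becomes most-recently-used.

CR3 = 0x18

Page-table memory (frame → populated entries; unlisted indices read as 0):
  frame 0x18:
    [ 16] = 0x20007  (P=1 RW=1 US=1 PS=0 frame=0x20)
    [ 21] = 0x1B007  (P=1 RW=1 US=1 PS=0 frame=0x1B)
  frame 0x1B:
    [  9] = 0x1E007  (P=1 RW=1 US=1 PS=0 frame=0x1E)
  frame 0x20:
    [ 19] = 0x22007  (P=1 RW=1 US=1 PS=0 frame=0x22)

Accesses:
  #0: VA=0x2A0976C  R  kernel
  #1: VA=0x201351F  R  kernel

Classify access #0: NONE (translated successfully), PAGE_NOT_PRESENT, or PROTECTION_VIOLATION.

Walk each access:
#0 VA=0x2A0976C (r,kernel):
  L0: frame=0x18 idx=21 entry=0x1B007 [P=1 RW=1 US=1 PS=0]
  L1: frame=0x1B idx=9 entry=0x1E007 [P=1 RW=1 US=1 PS=0]
  ⇒ phys 0x1E76C  [2 reads]
#1 VA=0x201351F (r,kernel):
  L0: frame=0x18 idx=16 entry=0x20007 [P=1 RW=1 US=1 PS=0]
  L1: frame=0x20 idx=19 entry=0x22007 [P=1 RW=1 US=1 PS=0]
  ⇒ phys 0x2251F  [2 reads]

Access #0 fault: NONE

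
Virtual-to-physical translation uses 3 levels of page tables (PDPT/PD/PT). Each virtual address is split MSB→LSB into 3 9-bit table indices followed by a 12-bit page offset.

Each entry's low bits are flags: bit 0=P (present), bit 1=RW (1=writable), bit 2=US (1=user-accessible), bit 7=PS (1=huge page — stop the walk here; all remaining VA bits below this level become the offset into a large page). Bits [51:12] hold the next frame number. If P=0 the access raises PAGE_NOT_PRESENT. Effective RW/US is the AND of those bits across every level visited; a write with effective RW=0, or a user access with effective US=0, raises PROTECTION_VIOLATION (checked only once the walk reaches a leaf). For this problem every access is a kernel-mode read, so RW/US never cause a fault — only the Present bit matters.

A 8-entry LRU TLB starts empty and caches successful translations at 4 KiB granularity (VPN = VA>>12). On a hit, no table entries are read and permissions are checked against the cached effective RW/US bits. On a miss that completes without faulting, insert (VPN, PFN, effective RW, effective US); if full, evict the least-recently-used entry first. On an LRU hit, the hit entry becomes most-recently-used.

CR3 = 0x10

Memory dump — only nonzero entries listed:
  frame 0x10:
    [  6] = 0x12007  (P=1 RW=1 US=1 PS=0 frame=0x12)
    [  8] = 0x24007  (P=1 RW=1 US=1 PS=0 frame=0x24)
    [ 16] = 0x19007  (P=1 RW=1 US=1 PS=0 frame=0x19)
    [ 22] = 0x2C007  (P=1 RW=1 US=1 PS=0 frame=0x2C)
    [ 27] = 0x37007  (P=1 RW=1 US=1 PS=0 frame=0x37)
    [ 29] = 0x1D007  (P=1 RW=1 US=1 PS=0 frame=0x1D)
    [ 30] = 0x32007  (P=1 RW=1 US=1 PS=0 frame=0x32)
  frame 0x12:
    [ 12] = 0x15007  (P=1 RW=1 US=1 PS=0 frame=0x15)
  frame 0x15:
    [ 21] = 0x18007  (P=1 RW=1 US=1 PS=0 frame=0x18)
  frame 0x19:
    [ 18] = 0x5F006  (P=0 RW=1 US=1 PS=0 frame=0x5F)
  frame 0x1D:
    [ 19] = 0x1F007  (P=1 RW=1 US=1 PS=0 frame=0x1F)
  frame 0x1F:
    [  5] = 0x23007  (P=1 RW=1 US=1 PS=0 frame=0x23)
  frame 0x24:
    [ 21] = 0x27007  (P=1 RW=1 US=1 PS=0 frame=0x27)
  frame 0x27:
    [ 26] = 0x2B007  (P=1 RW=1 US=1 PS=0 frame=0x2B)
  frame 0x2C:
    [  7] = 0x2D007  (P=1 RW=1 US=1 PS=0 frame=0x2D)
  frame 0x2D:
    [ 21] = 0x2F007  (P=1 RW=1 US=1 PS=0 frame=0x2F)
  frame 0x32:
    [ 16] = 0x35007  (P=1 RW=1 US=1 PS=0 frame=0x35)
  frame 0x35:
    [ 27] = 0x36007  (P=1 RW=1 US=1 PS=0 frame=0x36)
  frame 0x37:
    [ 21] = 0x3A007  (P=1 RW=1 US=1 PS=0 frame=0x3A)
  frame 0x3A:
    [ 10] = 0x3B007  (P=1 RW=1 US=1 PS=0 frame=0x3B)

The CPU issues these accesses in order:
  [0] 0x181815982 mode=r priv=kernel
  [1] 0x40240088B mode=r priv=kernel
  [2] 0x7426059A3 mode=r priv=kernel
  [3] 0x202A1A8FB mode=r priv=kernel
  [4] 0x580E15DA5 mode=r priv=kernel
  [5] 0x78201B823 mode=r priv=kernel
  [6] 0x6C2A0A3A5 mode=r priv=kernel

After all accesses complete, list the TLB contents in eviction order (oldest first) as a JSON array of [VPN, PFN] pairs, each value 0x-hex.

Trace:
#0 VA=0x181815982 (r,kernel):
  [0] read 0x10 idx=6: raw=0x12007 flags P=1 W=1 U=1 S=0
  [1] read 0x12 idx=12: raw=0x15007 flags P=1 W=1 U=1 S=0
  [2] read 0x15 idx=21: raw=0x18007 flags P=1 W=1 U=1 S=0
  ⇒ phys 0x18982  [3 reads]
#1 VA=0x40240088B (r,kernel):
  [0] read 0x10 idx=16: raw=0x19007 flags P=1 W=1 U=1 S=0
  [1] read 0x19 idx=18: raw=0x5F006 flags P=0 W=1 U=1 S=0
  ⇒ fault: PAGE_NOT_PRESENT  — 2 lookups
#2 VA=0x7426059A3 (r,kernel):
  [0] read 0x10 idx=29: raw=0x1D007 flags P=1 W=1 U=1 S=0
  [1] read 0x1D idx=19: raw=0x1F007 flags P=1 W=1 U=1 S=0
  [2] read 0x1F idx=5: raw=0x23007 flags P=1 W=1 U=1 S=0
  ⇒ phys 0x239A3  [3 reads]
#3 VA=0x202A1A8FB (r,kernel):
  [0] read 0x10 idx=8: raw=0x24007 flags P=1 W=1 U=1 S=0
  [1] read 0x24 idx=21: raw=0x27007 flags P=1 W=1 U=1 S=0
  [2] read 0x27 idx=26: raw=0x2B007 flags P=1 W=1 U=1 S=0
  ⇒ phys 0x2B8FB  [3 reads]
#4 VA=0x580E15DA5 (r,kernel):
  [0] read 0x10 idx=22: raw=0x2C007 flags P=1 W=1 U=1 S=0
  [1] read 0x2C idx=7: raw=0x2D007 flags P=1 W=1 U=1 S=0
  [2] read 0x2D idx=21: raw=0x2F007 flags P=1 W=1 U=1 S=0
  ⇒ phys 0x2FDA5  [3 reads]
#5 VA=0x78201B823 (r,kernel):
  [0] read 0x10 idx=30: raw=0x32007 flags P=1 W=1 U=1 S=0
  [1] read 0x32 idx=16: raw=0x35007 flags P=1 W=1 U=1 S=0
  [2] read 0x35 idx=27: raw=0x36007 flags P=1 W=1 U=1 S=0
  ⇒ phys 0x36823  [3 reads]
#6 VA=0x6C2A0A3A5 (r,kernel):
  [0] read 0x10 idx=27: raw=0x37007 flags P=1 W=1 U=1 S=0
  [1] read 0x37 idx=21: raw=0x3A007 flags P=1 W=1 U=1 S=0
  [2] read 0x3A idx=10: raw=0x3B007 flags P=1 W=1 U=1 S=0
  ⇒ phys 0x3B3A5  [3 reads]

TLB: [["0x181815", "0x18"], ["0x742605", "0x23"], ["0x202A1A", "0x2B"], ["0x580E15", "0x2F"], ["0x78201B", "0x36"], ["0x6C2A0A", "0x3B"]]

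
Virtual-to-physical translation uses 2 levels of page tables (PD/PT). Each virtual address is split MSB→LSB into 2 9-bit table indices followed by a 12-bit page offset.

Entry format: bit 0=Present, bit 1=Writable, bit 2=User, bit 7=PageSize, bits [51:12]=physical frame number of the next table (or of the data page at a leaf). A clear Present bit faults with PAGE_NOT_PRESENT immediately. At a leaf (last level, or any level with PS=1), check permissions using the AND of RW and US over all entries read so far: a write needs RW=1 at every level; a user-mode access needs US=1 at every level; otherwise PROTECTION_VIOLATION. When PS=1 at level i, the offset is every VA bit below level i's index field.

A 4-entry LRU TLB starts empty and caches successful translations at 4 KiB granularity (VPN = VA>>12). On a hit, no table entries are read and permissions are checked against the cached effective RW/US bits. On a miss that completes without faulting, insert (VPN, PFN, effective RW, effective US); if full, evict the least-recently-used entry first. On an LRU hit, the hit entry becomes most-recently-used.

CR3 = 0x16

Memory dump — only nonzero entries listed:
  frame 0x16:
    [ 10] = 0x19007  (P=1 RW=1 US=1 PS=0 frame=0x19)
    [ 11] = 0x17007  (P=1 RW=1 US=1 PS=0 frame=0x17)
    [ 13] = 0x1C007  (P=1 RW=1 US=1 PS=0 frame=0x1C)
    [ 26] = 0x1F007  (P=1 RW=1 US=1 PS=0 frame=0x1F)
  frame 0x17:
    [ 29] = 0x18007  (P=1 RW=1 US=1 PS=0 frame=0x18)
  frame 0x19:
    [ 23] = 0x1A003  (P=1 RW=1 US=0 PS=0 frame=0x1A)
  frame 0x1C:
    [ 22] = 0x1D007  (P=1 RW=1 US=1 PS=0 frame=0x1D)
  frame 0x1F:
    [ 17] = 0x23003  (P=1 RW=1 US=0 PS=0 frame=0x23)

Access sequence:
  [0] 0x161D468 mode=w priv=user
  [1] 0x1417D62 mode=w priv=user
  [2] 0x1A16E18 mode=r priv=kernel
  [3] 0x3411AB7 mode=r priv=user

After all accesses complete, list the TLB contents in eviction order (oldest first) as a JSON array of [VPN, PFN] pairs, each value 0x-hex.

Trace:
#0 VA=0x161D468 (w,user):
  lvl0: tbl 0x16, slot 11 ⇒ 0x17007 (P1/RW1/US1/PS0)
  lvl1: tbl 0x17, slot 29 ⇒ 0x18007 (P1/RW1/US1/PS0)
  ⇒ phys 0x18468  [2 reads]
#1 VA=0x1417D62 (w,user):
  lvl0: tbl 0x16, slot 10 ⇒ 0x19007 (P1/RW1/US1/PS0)
  lvl1: tbl 0x19, slot 23 ⇒ 0x1A003 (P1/RW1/US0/PS0)
  ✗ PROTECTION_VIOLATION  [2 reads]
#2 VA=0x1A16E18 (r,kernel):
  lvl0: tbl 0x16, slot 13 ⇒ 0x1C007 (P1/RW1/US1/PS0)
  lvl1: tbl 0x1C, slot 22 ⇒ 0x1D007 (P1/RW1/US1/PS0)
  ⇒ phys 0x1DE18  [2 reads]
#3 VA=0x3411AB7 (r,user):
  lvl0: tbl 0x16, slot 26 ⇒ 0x1F007 (P1/RW1/US1/PS0)
  lvl1: tbl 0x1F, slot 17 ⇒ 0x23003 (P1/RW1/US0/PS0)
  ✗ PROTECTION_VIOLATION  [2 reads]

TLB: [["0x161D", "0x18"], ["0x1A16", "0x1D"]]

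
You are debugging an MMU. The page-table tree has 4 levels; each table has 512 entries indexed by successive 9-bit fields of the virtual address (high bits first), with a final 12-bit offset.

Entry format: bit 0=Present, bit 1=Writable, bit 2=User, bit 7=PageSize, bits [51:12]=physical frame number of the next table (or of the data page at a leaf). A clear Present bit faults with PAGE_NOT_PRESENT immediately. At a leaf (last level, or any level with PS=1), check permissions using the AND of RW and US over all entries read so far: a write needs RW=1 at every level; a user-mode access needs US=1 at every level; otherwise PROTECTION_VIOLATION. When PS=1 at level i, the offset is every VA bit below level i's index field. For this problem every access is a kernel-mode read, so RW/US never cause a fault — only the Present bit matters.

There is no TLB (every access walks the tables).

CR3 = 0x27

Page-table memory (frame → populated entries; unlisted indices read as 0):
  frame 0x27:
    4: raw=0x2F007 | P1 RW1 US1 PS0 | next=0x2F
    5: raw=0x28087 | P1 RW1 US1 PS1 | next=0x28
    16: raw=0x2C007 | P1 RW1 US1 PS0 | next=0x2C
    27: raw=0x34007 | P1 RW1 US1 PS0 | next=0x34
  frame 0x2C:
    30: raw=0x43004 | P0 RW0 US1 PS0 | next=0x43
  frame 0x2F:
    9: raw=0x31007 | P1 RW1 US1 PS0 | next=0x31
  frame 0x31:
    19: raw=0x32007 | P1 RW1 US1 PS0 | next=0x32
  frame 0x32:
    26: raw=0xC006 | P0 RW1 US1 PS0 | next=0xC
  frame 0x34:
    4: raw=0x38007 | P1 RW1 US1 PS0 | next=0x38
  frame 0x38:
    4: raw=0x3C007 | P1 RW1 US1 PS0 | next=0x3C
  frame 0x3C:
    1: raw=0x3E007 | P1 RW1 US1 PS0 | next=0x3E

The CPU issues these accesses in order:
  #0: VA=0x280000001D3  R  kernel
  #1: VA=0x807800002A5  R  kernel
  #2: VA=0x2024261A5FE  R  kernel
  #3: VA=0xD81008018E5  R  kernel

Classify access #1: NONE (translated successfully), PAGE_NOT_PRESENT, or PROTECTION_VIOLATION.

Per-access translation:
#0 VA=0x280000001D3 (r,kernel):
  lvl0: tbl 0x27, slot 5 ⇒ 0x28087 (P1/RW1/US1/PS1)
  → PA=0x281D3 (huge @L0)  (1 entries read)
#1 VA=0x807800002A5 (r,kernel):
  lvl0: tbl 0x27, slot 16 ⇒ 0x2C007 (P1/RW1/US1/PS0)
  lvl1: tbl 0x2C, slot 30 ⇒ 0x43004 (P0/RW0/US1/PS0)
  → PAGE_NOT_PRESENT  (2 entries read)
#2 VA=0x2024261A5FE (r,kernel):
  lvl0: tbl 0x27, slot 4 ⇒ 0x2F007 (P1/RW1/US1/PS0)
  lvl1: tbl 0x2F, slot 9 ⇒ 0x31007 (P1/RW1/US1/PS0)
  lvl2: tbl 0x31, slot 19 ⇒ 0x32007 (P1/RW1/US1/PS0)
  lvl3: tbl 0x32, slot 26 ⇒ 0xC006 (P0/RW1/US1/PS0)
  → PAGE_NOT_PRESENT  (4 entries read)
#3 VA=0xD81008018E5 (r,kernel):
  lvl0: tbl 0x27, slot 27 ⇒ 0x34007 (P1/RW1/US1/PS0)
  lvl1: tbl 0x34, slot 4 ⇒ 0x38007 (P1/RW1/US1/PS0)
  lvl2: tbl 0x38, slot 4 ⇒ 0x3C007 (P1/RW1/US1/PS0)
  lvl3: tbl 0x3C, slot 1 ⇒ 0x3E007 (P1/RW1/US1/PS0)
  → PA=0x3E8E5  (4 entries read)

Access #1 fault: PAGE_NOT_PRESENT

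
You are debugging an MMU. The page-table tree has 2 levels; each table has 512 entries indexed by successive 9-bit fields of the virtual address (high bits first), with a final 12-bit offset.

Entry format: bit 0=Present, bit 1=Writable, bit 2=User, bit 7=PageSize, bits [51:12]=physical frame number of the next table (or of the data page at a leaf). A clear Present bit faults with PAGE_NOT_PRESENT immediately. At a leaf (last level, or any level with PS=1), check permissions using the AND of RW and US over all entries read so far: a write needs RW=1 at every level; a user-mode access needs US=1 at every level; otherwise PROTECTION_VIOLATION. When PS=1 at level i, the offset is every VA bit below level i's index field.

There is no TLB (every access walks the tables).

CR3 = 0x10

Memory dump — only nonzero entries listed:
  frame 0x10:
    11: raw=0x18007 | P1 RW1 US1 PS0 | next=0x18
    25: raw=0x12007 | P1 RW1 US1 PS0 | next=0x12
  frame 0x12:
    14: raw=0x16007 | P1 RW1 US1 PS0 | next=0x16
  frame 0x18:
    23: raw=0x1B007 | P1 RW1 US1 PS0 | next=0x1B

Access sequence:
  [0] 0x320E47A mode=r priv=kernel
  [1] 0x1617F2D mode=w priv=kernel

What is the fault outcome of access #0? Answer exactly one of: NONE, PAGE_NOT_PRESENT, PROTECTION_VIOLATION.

Trace:
#0 VA=0x320E47A (r,kernel):
  L0 @0x10[25] → 0x12007  P=1,RW=1,US=1,PS=0
  L1 @0x12[14] → 0x16007  P=1,RW=1,US=1,PS=0
  → PA=0x1647A  (2 entries read)
#1 VA=0x1617F2D (w,kernel):
  L0 @0x10[11] → 0x18007  P=1,RW=1,US=1,PS=0
  L1 @0x18[23] → 0x1B007  P=1,RW=1,US=1,PS=0
  → PA=0x1BF2D  (2 entries read)

Access #0 fault: NONE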